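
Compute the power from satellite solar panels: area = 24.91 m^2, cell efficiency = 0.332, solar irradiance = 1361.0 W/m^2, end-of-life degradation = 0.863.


P = area * eta * S * degradation
P = 24.91 * 0.332 * 1361.0 * 0.863
P = 9713.6116 W

9713.6116 W


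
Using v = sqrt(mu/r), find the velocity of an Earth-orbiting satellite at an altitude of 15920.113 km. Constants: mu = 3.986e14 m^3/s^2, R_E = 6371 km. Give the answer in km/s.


r = R_E + alt = 6371.0 + 15920.113 = 22291.1130 km = 2.2291113e+07 m
v = sqrt(mu/r) = sqrt(3.986e14 / 2.2291113e+07) = 4228.6600 m/s = 4.2287 km/s

4.2287 km/s


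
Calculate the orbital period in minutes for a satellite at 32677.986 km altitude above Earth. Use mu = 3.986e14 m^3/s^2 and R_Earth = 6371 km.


r = 39048.9860 km = 3.9048986e+07 m
T = 2*pi*sqrt(r^3/mu) = 2*pi*sqrt(5.9542804e+22 / 3.986e14)
T = 76793.7477 s = 1279.8958 min

1279.8958 minutes


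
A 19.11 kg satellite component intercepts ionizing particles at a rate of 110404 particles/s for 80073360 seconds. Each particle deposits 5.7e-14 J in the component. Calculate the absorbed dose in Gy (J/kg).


Total energy deposited = rate * time * E_per
  = 110404 * 80073360 * 5.7e-14 = 0.5039039 J
Dose = E_total / mass = 0.5039039 / 19.11
Dose = 0.0263686 Gy

0.0264 Gy


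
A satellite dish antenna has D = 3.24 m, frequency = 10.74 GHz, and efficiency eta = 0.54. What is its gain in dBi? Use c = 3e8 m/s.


lambda = c/f = 3e8 / 1.074e+10 = 0.02793296 m
G = eta*(pi*D/lambda)^2 = 0.54*(pi*3.24/0.02793296)^2
G = 71705.0229 (linear)
G = 10*log10(71705.0229) = 48.5555 dBi

48.5555 dBi


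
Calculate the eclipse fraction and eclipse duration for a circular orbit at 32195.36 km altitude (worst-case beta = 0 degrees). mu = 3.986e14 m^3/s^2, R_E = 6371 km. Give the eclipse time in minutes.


r = 38566.3600 km
T = 1256.2410 min
Eclipse fraction = arcsin(R_E/r)/pi = arcsin(6371.0000/38566.3600)/pi
= arcsin(0.1651958)/pi = 0.0528256
Eclipse duration = 0.0528256 * 1256.2410 = 66.3617 min

66.3617 minutes


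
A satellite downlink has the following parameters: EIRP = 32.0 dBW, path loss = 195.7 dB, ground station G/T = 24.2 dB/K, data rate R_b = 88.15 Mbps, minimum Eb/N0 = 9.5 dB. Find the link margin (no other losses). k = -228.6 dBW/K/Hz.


C/N0 = EIRP - FSPL + G/T - k = 32.0 - 195.7 + 24.2 - (-228.6)
C/N0 = 89.1000 dB-Hz
R_b = 88.15 Mbps = 8.815e+07 bps -> 10*log10(R_b) = 79.4522 dB-Hz
Eb/N0 = C/N0 - 10*log10(R_b) = 89.1000 - 79.4522 = 9.6478 dB
Margin = Eb/N0 - Eb/N0_req = 9.6478 - 9.5 = 0.1477768 dB (link closes)

0.1478 dB


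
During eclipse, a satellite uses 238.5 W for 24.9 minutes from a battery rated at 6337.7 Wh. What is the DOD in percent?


E_used = P * t / 60 = 238.5 * 24.9 / 60 = 98.9775 Wh
DOD = E_used / E_total * 100 = 98.9775 / 6337.7 * 100
DOD = 1.5617 %

1.5617 %


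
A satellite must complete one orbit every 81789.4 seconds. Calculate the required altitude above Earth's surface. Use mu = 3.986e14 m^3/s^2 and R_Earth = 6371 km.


T = 81789.4 s
r = (mu*T^2/(4*pi^2))^(1/3) = (3.986e14 * 81789.4^2 / (4*pi^2))^(1/3)
r = 4.0724635e+07 m = 40724.6350 km
alt = r - R_E = 40724.6350 - 6371 = 34353.6350 km

34353.6350 km


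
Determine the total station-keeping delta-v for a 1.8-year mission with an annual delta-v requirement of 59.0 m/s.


dV = rate * years = 59.0 * 1.8
dV = 106.2000 m/s

106.2000 m/s


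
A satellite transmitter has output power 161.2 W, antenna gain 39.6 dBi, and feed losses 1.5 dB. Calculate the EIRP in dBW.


Pt = 161.2 W = 22.0737 dBW
EIRP = Pt_dBW + Gt - losses = 22.0737 + 39.6 - 1.5 = 60.1737 dBW

60.1737 dBW


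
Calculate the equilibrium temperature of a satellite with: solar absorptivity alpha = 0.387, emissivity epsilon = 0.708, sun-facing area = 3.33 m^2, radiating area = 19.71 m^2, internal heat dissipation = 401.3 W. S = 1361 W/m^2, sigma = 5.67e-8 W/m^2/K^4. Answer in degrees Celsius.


Numerator = alpha*S*A_sun + Q_int = 0.387*1361*3.33 + 401.3 = 2155.2343 W
Denominator = eps*sigma*A_rad = 0.708*5.67e-8*19.71 = 7.9123036e-07 W/K^4
T^4 = 2.7239025e+09 K^4
T = 228.4535 K = -44.6965 C

-44.6965 degrees Celsius


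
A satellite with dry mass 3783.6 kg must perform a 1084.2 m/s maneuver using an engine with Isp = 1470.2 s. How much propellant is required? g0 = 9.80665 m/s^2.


ve = Isp * g0 = 1470.2 * 9.80665 = 14417.736830 m/s
mass ratio = exp(dv/ve) = exp(1084.2/14417.736830) = 1.07809872
m_prop = m_dry * (mr - 1) = 3783.6 * (1.07809872 - 1)
m_prop = 295.4943 kg

295.4943 kg


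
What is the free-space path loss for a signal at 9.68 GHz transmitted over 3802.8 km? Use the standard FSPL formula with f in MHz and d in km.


f = 9.68 GHz = 9680.0000 MHz
d = 3802.8 km
FSPL = 32.44 + 20*log10(9680.0000) + 20*log10(3802.8)
FSPL = 32.44 + 79.7175 + 71.6021
FSPL = 183.7596 dB

183.7596 dB


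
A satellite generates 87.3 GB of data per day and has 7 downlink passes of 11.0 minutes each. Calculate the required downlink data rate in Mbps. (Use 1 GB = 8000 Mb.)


total contact time = 7 * 11.0 * 60 = 4620.0000 s
data = 87.3 GB = 698400.0000 Mb
rate = 698400.0000 / 4620.0000 = 151.1688 Mbps

151.1688 Mbps


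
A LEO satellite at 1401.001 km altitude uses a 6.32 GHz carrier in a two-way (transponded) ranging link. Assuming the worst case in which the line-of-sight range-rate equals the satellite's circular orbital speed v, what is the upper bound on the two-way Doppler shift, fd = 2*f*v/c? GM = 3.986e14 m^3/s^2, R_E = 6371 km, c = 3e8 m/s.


r = 7.772001e+06 m
v = sqrt(mu/r) = 7161.4708 m/s (worst-case radial velocity)
f = 6.32 GHz = 6.32e+09 Hz
fd = 2*f*v/c = 2*6.32e+09*7161.4708/3.0e+08
fd = 301736.6348 Hz

301736.6348 Hz


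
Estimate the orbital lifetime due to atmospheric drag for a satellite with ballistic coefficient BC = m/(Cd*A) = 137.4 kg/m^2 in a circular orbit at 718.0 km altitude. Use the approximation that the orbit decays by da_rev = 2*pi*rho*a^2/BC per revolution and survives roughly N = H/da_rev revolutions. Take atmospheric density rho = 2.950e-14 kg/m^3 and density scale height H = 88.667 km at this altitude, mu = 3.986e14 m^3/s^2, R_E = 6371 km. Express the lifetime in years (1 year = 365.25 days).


a = R_E + alt = 7089.0000 km = 7.089e+06 m
da_rev = 2*pi*rho*a^2/BC = 2*pi*2.950e-14*(7.089e+06)^2/137.4 = 0.0677930392 m per revolution
N = H/da_rev = 88667.0000 m / 0.0677930392 m = 1.3079071e+06 revolutions
P = 2*pi*sqrt(a^3/mu) = 5940.0306 s
lifetime = N*P = 1.3079071e+06 * 5940.0306 = 7.7690085e+09 s = 89919.0797 days
years = 89919.0797 / 365.25 = 246.1850 years

246.1850 years


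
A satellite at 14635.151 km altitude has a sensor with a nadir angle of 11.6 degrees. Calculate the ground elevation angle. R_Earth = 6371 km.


r = R_E + alt = 21006.1510 km
Law of sines in the satellite / Earth-center / ground-point triangle:
  sin(nadir)/R_E = sin(90 + el)/r  =>  cos(el) = (r/R_E)*sin(nadir)
cos(el) = (21006.1510 / 6371.0000) * sin(11.6 deg) = 0.6629843
el = arccos(0.6629843) = 48.4721 deg
(Earth-central angle = 90 - nadir - el = 29.9279 deg)

48.4721 degrees


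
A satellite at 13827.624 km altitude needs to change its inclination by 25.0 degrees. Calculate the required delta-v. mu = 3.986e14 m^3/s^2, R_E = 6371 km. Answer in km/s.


r = 20198.6240 km = 2.0198624e+07 m
V = sqrt(mu/r) = 4442.2987 m/s
di = 25.0 deg = 0.4363323 rad
dV = 2*V*sin(di/2) = 2*4442.2987*sin(0.2181662)
dV = 1922.9788 m/s = 1.9230 km/s

1.9230 km/s


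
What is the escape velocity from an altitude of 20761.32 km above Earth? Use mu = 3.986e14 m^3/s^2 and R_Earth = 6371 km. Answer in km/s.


r = 6371.0 + 20761.32 = 27132.3200 km = 2.713232e+07 m
v_esc = sqrt(2*mu/r) = sqrt(2*3.986e14 / 2.713232e+07)
v_esc = 5420.5104 m/s = 5.4205 km/s

5.4205 km/s


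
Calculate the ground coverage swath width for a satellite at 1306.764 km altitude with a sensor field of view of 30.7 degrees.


FOV = 30.7 deg = 0.5358161 rad
swath = 2 * alt * tan(FOV/2) = 2 * 1306.764 * tan(0.267908)
swath = 2 * 1306.764 * 0.2745072
swath = 717.4324 km

717.4324 km


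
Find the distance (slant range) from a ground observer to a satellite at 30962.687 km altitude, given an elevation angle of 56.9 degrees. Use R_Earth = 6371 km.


h = 30962.687 km, el = 56.9 deg
d = -R_E*sin(el) + sqrt((R_E*sin(el))^2 + 2*R_E*h + h^2)
d = -6371.0000*sin(0.9930923) + sqrt((6371.0000*0.8377187)^2 + 2*6371.0000*30962.687 + 30962.687^2)
d = 31834.1093 km

31834.1093 km


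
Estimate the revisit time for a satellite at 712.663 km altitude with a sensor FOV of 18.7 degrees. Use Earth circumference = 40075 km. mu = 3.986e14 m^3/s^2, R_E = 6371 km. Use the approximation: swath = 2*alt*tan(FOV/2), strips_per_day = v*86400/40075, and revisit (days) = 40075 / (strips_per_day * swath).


swath = 2*712.663*tan(0.1631883) = 234.6835 km
v = sqrt(mu/r) = 7501.3547 m/s = 7.5014 km/s
strips/day = v*86400/40075 = 7.5014*86400/40075 = 16.1726
coverage/day = strips * swath = 16.1726 * 234.6835 = 3795.4422 km
revisit = 40075 / 3795.4422 = 10.5587 days

10.5587 days


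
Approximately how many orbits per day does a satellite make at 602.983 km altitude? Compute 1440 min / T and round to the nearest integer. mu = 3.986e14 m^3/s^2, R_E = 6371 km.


r = 6.973983e+06 m
T = 2*pi*sqrt(r^3/mu) = 5796.0557 s = 96.6009 min
revs/day = 1440 / 96.6009 = 14.9067
Rounded: 15 revolutions per day

15 revolutions per day


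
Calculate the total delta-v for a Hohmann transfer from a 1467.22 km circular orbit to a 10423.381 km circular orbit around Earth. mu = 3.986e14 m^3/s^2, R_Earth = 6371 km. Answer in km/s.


r1 = 7838.2200 km = 7.83822e+06 m
r2 = 16794.3810 km = 1.6794381e+07 m
dv1 = sqrt(mu/r1)*(sqrt(2*r2/(r1+r2)) - 1) = 1196.0977 m/s
dv2 = sqrt(mu/r2)*(1 - sqrt(2*r1/(r1+r2))) = 985.2993 m/s
total dv = |dv1| + |dv2| = 1196.0977 + 985.2993 = 2181.3970 m/s = 2.1814 km/s

2.1814 km/s


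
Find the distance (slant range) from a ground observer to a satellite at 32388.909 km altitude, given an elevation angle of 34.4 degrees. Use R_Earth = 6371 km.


h = 32388.909 km, el = 34.4 deg
d = -R_E*sin(el) + sqrt((R_E*sin(el))^2 + 2*R_E*h + h^2)
d = -6371.0000*sin(0.6003933) + sqrt((6371.0000*0.564967)^2 + 2*6371.0000*32388.909 + 32388.909^2)
d = 34802.3741 km

34802.3741 km


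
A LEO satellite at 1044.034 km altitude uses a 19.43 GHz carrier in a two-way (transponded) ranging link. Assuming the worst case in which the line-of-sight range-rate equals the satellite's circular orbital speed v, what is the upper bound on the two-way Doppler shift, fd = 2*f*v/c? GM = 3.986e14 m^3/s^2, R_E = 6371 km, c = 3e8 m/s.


r = 7.415034e+06 m
v = sqrt(mu/r) = 7331.8247 m/s (worst-case radial velocity)
f = 19.43 GHz = 1.943e+10 Hz
fd = 2*f*v/c = 2*1.943e+10*7331.8247/3.0e+08
fd = 949715.6953 Hz

949715.6953 Hz


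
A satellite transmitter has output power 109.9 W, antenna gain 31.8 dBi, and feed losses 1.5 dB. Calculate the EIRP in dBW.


Pt = 109.9 W = 20.4100 dBW
EIRP = Pt_dBW + Gt - losses = 20.4100 + 31.8 - 1.5 = 50.7100 dBW

50.7100 dBW


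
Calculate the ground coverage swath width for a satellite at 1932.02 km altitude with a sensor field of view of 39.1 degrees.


FOV = 39.1 deg = 0.6824237 rad
swath = 2 * alt * tan(FOV/2) = 2 * 1932.02 * tan(0.3412119)
swath = 2 * 1932.02 * 0.355101
swath = 1372.1244 km

1372.1244 km


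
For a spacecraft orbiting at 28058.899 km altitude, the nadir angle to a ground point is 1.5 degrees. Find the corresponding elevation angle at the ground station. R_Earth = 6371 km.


r = R_E + alt = 34429.8990 km
Law of sines in the satellite / Earth-center / ground-point triangle:
  sin(nadir)/R_E = sin(90 + el)/r  =>  cos(el) = (r/R_E)*sin(nadir)
cos(el) = (34429.8990 / 6371.0000) * sin(1.5 deg) = 0.1414644
el = arccos(0.1414644) = 81.8674 deg
(Earth-central angle = 90 - nadir - el = 6.6326 deg)

81.8674 degrees


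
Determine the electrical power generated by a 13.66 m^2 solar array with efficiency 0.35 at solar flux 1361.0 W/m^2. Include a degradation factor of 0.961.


P = area * eta * S * degradation
P = 13.66 * 0.35 * 1361.0 * 0.961
P = 6253.1703 W

6253.1703 W


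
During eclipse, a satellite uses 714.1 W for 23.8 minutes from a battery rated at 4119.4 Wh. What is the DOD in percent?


E_used = P * t / 60 = 714.1 * 23.8 / 60 = 283.2597 Wh
DOD = E_used / E_total * 100 = 283.2597 / 4119.4 * 100
DOD = 6.8762 %

6.8762 %


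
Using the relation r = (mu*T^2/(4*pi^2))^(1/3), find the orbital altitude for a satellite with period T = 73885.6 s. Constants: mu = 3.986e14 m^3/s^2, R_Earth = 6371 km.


T = 73885.6 s
r = (mu*T^2/(4*pi^2))^(1/3) = (3.986e14 * 73885.6^2 / (4*pi^2))^(1/3)
r = 3.8056811e+07 m = 38056.8106 km
alt = r - R_E = 38056.8106 - 6371 = 31685.8106 km

31685.8106 km


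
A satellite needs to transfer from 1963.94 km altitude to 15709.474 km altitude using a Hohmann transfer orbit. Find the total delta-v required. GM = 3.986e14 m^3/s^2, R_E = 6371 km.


r1 = 8334.9400 km = 8.33494e+06 m
r2 = 22080.4740 km = 2.2080474e+07 m
dv1 = sqrt(mu/r1)*(sqrt(2*r2/(r1+r2)) - 1) = 1417.3749 m/s
dv2 = sqrt(mu/r2)*(1 - sqrt(2*r1/(r1+r2))) = 1103.3245 m/s
total dv = |dv1| + |dv2| = 1417.3749 + 1103.3245 = 2520.6994 m/s = 2.5207 km/s

2.5207 km/s


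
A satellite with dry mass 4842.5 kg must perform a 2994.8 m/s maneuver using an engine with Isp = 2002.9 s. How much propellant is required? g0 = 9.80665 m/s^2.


ve = Isp * g0 = 2002.9 * 9.80665 = 19641.739285 m/s
mass ratio = exp(dv/ve) = exp(2994.8/19641.739285) = 1.16470894
m_prop = m_dry * (mr - 1) = 4842.5 * (1.16470894 - 1)
m_prop = 797.6031 kg

797.6031 kg


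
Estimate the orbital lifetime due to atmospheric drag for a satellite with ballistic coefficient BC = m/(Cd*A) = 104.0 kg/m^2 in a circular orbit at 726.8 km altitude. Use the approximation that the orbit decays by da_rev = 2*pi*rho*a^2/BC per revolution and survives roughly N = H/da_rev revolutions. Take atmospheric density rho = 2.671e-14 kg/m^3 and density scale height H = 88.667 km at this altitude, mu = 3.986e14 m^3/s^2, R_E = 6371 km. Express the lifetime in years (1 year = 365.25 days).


a = R_E + alt = 7097.8000 km = 7.0978e+06 m
da_rev = 2*pi*rho*a^2/BC = 2*pi*2.671e-14*(7.0978e+06)^2/104.0 = 0.0812957669 m per revolution
N = H/da_rev = 88667.0000 m / 0.0812957669 m = 1.0906718e+06 revolutions
P = 2*pi*sqrt(a^3/mu) = 5951.0947 s
lifetime = N*P = 1.0906718e+06 * 5951.0947 = 6.4906911e+09 s = 75123.7394 days
years = 75123.7394 / 365.25 = 205.6776 years

205.6776 years


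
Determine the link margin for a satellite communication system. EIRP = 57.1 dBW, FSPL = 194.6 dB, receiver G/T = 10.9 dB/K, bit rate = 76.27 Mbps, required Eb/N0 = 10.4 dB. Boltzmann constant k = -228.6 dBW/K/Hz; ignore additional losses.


C/N0 = EIRP - FSPL + G/T - k = 57.1 - 194.6 + 10.9 - (-228.6)
C/N0 = 102.0000 dB-Hz
R_b = 76.27 Mbps = 7.627e+07 bps -> 10*log10(R_b) = 78.8235 dB-Hz
Eb/N0 = C/N0 - 10*log10(R_b) = 102.0000 - 78.8235 = 23.1765 dB
Margin = Eb/N0 - Eb/N0_req = 23.1765 - 10.4 = 12.7765 dB (link closes)

12.7765 dB


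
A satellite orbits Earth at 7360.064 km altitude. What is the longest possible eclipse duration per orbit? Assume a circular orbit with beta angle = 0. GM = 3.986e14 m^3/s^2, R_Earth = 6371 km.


r = 13731.0640 km
T = 266.8801 min
Eclipse fraction = arcsin(R_E/r)/pi = arcsin(6371.0000/13731.0640)/pi
= arcsin(0.4639844)/pi = 0.1535806
Eclipse duration = 0.1535806 * 266.8801 = 40.9876 min

40.9876 minutes


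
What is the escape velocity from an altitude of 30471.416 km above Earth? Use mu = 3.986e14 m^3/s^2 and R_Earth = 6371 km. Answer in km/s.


r = 6371.0 + 30471.416 = 36842.4160 km = 3.6842416e+07 m
v_esc = sqrt(2*mu/r) = sqrt(2*3.986e14 / 3.6842416e+07)
v_esc = 4651.6775 m/s = 4.6517 km/s

4.6517 km/s


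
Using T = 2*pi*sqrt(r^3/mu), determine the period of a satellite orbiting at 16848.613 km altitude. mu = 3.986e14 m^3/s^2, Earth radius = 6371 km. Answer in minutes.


r = 23219.6130 km = 2.3219613e+07 m
T = 2*pi*sqrt(r^3/mu) = 2*pi*sqrt(1.2518864e+22 / 3.986e14)
T = 35212.2427 s = 586.8707 min

586.8707 minutes


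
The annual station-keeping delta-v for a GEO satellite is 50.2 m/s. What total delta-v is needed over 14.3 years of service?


dV = rate * years = 50.2 * 14.3
dV = 717.8600 m/s

717.8600 m/s


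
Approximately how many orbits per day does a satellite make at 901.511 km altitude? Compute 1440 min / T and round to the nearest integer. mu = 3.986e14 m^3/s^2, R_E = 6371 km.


r = 7.272511e+06 m
T = 2*pi*sqrt(r^3/mu) = 6172.1689 s = 102.8695 min
revs/day = 1440 / 102.8695 = 13.9983
Rounded: 14 revolutions per day

14 revolutions per day


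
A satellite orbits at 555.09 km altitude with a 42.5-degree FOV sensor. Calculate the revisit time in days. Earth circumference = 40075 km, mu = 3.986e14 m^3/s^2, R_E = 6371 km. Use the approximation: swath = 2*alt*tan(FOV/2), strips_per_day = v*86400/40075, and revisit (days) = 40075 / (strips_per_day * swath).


swath = 2*555.09*tan(0.3708825) = 431.7254 km
v = sqrt(mu/r) = 7586.2051 m/s = 7.5862 km/s
strips/day = v*86400/40075 = 7.5862*86400/40075 = 16.3555
coverage/day = strips * swath = 16.3555 * 431.7254 = 7061.1004 km
revisit = 40075 / 7061.1004 = 5.6755 days

5.6755 days


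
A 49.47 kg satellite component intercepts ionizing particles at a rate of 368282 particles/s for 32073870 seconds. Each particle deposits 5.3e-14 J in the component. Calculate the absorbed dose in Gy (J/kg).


Total energy deposited = rate * time * E_per
  = 368282 * 32073870 * 5.3e-14 = 0.6260481 J
Dose = E_total / mass = 0.6260481 / 49.47
Dose = 0.01265511 Gy

0.0127 Gy


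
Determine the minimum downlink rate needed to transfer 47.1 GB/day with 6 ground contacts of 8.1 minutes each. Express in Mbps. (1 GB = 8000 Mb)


total contact time = 6 * 8.1 * 60 = 2916.0000 s
data = 47.1 GB = 376800.0000 Mb
rate = 376800.0000 / 2916.0000 = 129.2181 Mbps

129.2181 Mbps


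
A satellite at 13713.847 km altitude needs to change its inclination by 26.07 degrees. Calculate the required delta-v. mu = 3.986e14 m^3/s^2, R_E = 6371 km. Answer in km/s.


r = 20084.8470 km = 2.0084847e+07 m
V = sqrt(mu/r) = 4454.8633 m/s
di = 26.07 deg = 0.4550073 rad
dV = 2*V*sin(di/2) = 2*4454.8633*sin(0.2275037)
dV = 2009.5552 m/s = 2.0096 km/s

2.0096 km/s


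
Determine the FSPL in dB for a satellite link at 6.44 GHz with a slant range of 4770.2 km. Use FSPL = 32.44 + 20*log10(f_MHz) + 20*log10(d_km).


f = 6.44 GHz = 6440.0000 MHz
d = 4770.2 km
FSPL = 32.44 + 20*log10(6440.0000) + 20*log10(4770.2)
FSPL = 32.44 + 76.1777 + 73.5707
FSPL = 182.1884 dB

182.1884 dB


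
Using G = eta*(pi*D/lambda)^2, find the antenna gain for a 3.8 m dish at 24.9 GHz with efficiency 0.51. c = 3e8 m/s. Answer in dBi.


lambda = c/f = 3e8 / 2.49e+10 = 0.01204819 m
G = eta*(pi*D/lambda)^2 = 0.51*(pi*3.8/0.01204819)^2
G = 500718.1102 (linear)
G = 10*log10(500718.1102) = 56.9959 dBi

56.9959 dBi


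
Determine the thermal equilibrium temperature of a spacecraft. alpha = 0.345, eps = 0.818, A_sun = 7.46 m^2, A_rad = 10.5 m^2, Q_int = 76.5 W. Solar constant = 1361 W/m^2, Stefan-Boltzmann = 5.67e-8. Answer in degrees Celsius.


Numerator = alpha*S*A_sun + Q_int = 0.345*1361*7.46 + 76.5 = 3579.3057 W
Denominator = eps*sigma*A_rad = 0.818*5.67e-8*10.5 = 4.869963e-07 W/K^4
T^4 = 7.3497595e+09 K^4
T = 292.7981 K = 19.6481 C

19.6481 degrees Celsius


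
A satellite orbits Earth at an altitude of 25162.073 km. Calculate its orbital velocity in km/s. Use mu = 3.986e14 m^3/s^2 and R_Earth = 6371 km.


r = R_E + alt = 6371.0 + 25162.073 = 31533.0730 km = 3.1533073e+07 m
v = sqrt(mu/r) = sqrt(3.986e14 / 3.1533073e+07) = 3555.3757 m/s = 3.5554 km/s

3.5554 km/s


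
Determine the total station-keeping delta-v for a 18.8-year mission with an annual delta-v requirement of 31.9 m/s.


dV = rate * years = 31.9 * 18.8
dV = 599.7200 m/s

599.7200 m/s


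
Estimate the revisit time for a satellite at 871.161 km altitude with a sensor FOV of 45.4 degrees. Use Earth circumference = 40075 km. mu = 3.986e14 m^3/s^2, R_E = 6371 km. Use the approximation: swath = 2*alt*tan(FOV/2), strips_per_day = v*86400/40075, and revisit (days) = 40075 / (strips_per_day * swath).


swath = 2*871.161*tan(0.3961897) = 728.8291 km
v = sqrt(mu/r) = 7418.8153 m/s = 7.4188 km/s
strips/day = v*86400/40075 = 7.4188*86400/40075 = 15.9947
coverage/day = strips * swath = 15.9947 * 728.8291 = 11657.3669 km
revisit = 40075 / 11657.3669 = 3.4377 days

3.4377 days


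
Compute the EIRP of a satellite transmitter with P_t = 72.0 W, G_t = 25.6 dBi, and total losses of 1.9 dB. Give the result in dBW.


Pt = 72.0 W = 18.5733 dBW
EIRP = Pt_dBW + Gt - losses = 18.5733 + 25.6 - 1.9 = 42.2733 dBW

42.2733 dBW


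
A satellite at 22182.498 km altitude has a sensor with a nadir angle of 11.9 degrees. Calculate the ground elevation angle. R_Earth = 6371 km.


r = R_E + alt = 28553.4980 km
Law of sines in the satellite / Earth-center / ground-point triangle:
  sin(nadir)/R_E = sin(90 + el)/r  =>  cos(el) = (r/R_E)*sin(nadir)
cos(el) = (28553.4980 / 6371.0000) * sin(11.9 deg) = 0.9241643
el = arccos(0.9241643) = 22.4573 deg
(Earth-central angle = 90 - nadir - el = 55.6427 deg)

22.4573 degrees


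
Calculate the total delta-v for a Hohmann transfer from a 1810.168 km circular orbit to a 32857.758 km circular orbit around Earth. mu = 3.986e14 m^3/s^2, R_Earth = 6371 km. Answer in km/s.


r1 = 8181.1680 km = 8.181168e+06 m
r2 = 39228.7580 km = 3.9228758e+07 m
dv1 = sqrt(mu/r1)*(sqrt(2*r2/(r1+r2)) - 1) = 1999.2342 m/s
dv2 = sqrt(mu/r2)*(1 - sqrt(2*r1/(r1+r2))) = 1314.9783 m/s
total dv = |dv1| + |dv2| = 1999.2342 + 1314.9783 = 3314.2126 m/s = 3.3142 km/s

3.3142 km/s


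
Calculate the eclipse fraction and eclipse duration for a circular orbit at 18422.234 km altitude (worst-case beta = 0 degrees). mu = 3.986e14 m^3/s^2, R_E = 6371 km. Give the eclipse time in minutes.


r = 24793.2340 km
T = 647.5298 min
Eclipse fraction = arcsin(R_E/r)/pi = arcsin(6371.0000/24793.2340)/pi
= arcsin(0.2569653)/pi = 0.0827226
Eclipse duration = 0.0827226 * 647.5298 = 53.5653 min

53.5653 minutes


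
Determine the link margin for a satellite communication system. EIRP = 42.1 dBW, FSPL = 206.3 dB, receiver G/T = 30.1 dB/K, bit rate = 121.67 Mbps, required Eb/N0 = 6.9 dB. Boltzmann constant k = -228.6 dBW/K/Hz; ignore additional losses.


C/N0 = EIRP - FSPL + G/T - k = 42.1 - 206.3 + 30.1 - (-228.6)
C/N0 = 94.5000 dB-Hz
R_b = 121.67 Mbps = 1.2167e+08 bps -> 10*log10(R_b) = 80.8518 dB-Hz
Eb/N0 = C/N0 - 10*log10(R_b) = 94.5000 - 80.8518 = 13.6482 dB
Margin = Eb/N0 - Eb/N0_req = 13.6482 - 6.9 = 6.7482 dB (link closes)

6.7482 dB


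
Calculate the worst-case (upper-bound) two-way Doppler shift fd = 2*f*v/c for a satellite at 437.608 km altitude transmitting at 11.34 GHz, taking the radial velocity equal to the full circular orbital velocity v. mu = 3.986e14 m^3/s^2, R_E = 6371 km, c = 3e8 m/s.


r = 6.808608e+06 m
v = sqrt(mu/r) = 7651.3749 m/s (worst-case radial velocity)
f = 11.34 GHz = 1.134e+10 Hz
fd = 2*f*v/c = 2*1.134e+10*7651.3749/3.0e+08
fd = 578443.9423 Hz

578443.9423 Hz


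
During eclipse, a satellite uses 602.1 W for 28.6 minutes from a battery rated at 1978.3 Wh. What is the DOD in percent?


E_used = P * t / 60 = 602.1 * 28.6 / 60 = 287.0010 Wh
DOD = E_used / E_total * 100 = 287.0010 / 1978.3 * 100
DOD = 14.5075 %

14.5075 %


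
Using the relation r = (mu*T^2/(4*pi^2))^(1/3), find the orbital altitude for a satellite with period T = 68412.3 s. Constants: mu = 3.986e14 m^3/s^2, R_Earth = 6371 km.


T = 68412.3 s
r = (mu*T^2/(4*pi^2))^(1/3) = (3.986e14 * 68412.3^2 / (4*pi^2))^(1/3)
r = 3.6153358e+07 m = 36153.3584 km
alt = r - R_E = 36153.3584 - 6371 = 29782.3584 km

29782.3584 km


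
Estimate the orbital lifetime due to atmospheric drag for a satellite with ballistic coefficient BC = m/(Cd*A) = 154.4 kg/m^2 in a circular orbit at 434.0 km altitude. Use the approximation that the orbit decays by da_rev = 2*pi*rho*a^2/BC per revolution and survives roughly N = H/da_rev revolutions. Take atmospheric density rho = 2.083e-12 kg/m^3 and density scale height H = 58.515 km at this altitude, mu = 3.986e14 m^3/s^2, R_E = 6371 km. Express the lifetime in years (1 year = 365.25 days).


a = R_E + alt = 6805.0000 km = 6.805e+06 m
da_rev = 2*pi*rho*a^2/BC = 2*pi*2.083e-12*(6.805e+06)^2/154.4 = 3.925347 m per revolution
N = H/da_rev = 58515.0000 m / 3.925347 m = 14906.9608 revolutions
P = 2*pi*sqrt(a^3/mu) = 5586.6751 s
lifetime = N*P = 14906.9608 * 5586.6751 = 8.3280347e+07 s = 963.8929 days
years = 963.8929 / 365.25 = 2.6390 years

2.6390 years


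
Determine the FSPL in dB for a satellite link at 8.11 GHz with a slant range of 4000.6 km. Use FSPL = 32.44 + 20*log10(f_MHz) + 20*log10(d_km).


f = 8.11 GHz = 8110.0000 MHz
d = 4000.6 km
FSPL = 32.44 + 20*log10(8110.0000) + 20*log10(4000.6)
FSPL = 32.44 + 78.1804 + 72.0425
FSPL = 182.6629 dB

182.6629 dB


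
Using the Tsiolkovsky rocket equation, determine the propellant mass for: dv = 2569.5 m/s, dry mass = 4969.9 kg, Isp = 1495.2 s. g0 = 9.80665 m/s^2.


ve = Isp * g0 = 1495.2 * 9.80665 = 14662.903080 m/s
mass ratio = exp(dv/ve) = exp(2569.5/14662.903080) = 1.19152994
m_prop = m_dry * (mr - 1) = 4969.9 * (1.19152994 - 1)
m_prop = 951.8847 kg

951.8847 kg


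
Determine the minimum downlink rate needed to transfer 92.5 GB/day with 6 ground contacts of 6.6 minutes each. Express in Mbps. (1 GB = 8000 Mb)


total contact time = 6 * 6.6 * 60 = 2376.0000 s
data = 92.5 GB = 740000.0000 Mb
rate = 740000.0000 / 2376.0000 = 311.4478 Mbps

311.4478 Mbps


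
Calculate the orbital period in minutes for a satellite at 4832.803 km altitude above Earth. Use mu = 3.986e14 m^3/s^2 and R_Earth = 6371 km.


r = 11203.8030 km = 1.1203803e+07 m
T = 2*pi*sqrt(r^3/mu) = 2*pi*sqrt(1.4063596e+21 / 3.986e14)
T = 11802.1034 s = 196.7017 min

196.7017 minutes


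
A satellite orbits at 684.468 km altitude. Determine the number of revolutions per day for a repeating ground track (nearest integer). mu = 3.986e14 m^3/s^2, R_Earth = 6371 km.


r = 7.055468e+06 m
T = 2*pi*sqrt(r^3/mu) = 5897.9347 s = 98.2989 min
revs/day = 1440 / 98.2989 = 14.6492
Rounded: 15 revolutions per day

15 revolutions per day


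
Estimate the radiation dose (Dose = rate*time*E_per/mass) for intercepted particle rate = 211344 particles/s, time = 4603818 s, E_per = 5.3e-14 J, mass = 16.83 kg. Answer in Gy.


Total energy deposited = rate * time * E_per
  = 211344 * 4603818 * 5.3e-14 = 0.05156843 J
Dose = E_total / mass = 0.05156843 / 16.83
Dose = 0.003064078 Gy

0.0031 Gy


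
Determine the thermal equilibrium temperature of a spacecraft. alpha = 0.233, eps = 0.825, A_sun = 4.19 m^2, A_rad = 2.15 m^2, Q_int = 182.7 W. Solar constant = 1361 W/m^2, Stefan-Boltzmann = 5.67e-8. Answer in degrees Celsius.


Numerator = alpha*S*A_sun + Q_int = 0.233*1361*4.19 + 182.7 = 1511.4035 W
Denominator = eps*sigma*A_rad = 0.825*5.67e-8*2.15 = 1.0057162e-07 W/K^4
T^4 = 1.502813e+10 K^4
T = 350.1275 K = 76.9775 C

76.9775 degrees Celsius


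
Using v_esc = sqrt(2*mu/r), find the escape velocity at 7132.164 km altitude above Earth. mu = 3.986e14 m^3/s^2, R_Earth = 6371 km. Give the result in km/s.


r = 6371.0 + 7132.164 = 13503.1640 km = 1.3503164e+07 m
v_esc = sqrt(2*mu/r) = sqrt(2*3.986e14 / 1.3503164e+07)
v_esc = 7683.6199 m/s = 7.6836 km/s

7.6836 km/s


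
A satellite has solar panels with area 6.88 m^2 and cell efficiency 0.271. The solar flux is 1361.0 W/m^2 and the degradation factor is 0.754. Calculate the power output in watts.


P = area * eta * S * degradation
P = 6.88 * 0.271 * 1361.0 * 0.754
P = 1913.3182 W

1913.3182 W


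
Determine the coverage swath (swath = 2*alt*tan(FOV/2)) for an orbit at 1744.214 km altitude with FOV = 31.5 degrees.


FOV = 31.5 deg = 0.5497787 rad
swath = 2 * alt * tan(FOV/2) = 2 * 1744.214 * tan(0.2748894)
swath = 2 * 1744.214 * 0.2820292
swath = 983.8384 km

983.8384 km


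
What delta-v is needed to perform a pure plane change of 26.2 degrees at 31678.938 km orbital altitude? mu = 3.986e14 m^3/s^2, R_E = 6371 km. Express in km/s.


r = 38049.9380 km = 3.8049938e+07 m
V = sqrt(mu/r) = 3236.6197 m/s
di = 26.2 deg = 0.4572763 rad
dV = 2*V*sin(di/2) = 2*3236.6197*sin(0.2286381)
dV = 1467.1682 m/s = 1.4672 km/s

1.4672 km/s


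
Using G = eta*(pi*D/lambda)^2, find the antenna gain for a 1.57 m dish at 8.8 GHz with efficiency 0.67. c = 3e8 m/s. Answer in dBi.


lambda = c/f = 3e8 / 8.8e+09 = 0.03409091 m
G = eta*(pi*D/lambda)^2 = 0.67*(pi*1.57/0.03409091)^2
G = 14024.8004 (linear)
G = 10*log10(14024.8004) = 41.4690 dBi

41.4690 dBi


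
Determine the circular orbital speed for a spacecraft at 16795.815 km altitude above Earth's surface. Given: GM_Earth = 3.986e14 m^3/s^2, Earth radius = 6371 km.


r = R_E + alt = 6371.0 + 16795.815 = 23166.8150 km = 2.3166815e+07 m
v = sqrt(mu/r) = sqrt(3.986e14 / 2.3166815e+07) = 4147.9688 m/s = 4.1480 km/s

4.1480 km/s


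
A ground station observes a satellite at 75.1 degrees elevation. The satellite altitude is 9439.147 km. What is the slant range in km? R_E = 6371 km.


h = 9439.147 km, el = 75.1 deg
d = -R_E*sin(el) + sqrt((R_E*sin(el))^2 + 2*R_E*h + h^2)
d = -6371.0000*sin(1.3107) + sqrt((6371.0000*0.9663761)^2 + 2*6371.0000*9439.147 + 9439.147^2)
d = 9568.2640 km

9568.2640 km


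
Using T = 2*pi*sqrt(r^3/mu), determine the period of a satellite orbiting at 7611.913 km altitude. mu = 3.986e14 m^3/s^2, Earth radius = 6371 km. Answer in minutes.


r = 13982.9130 km = 1.3982913e+07 m
T = 2*pi*sqrt(r^3/mu) = 2*pi*sqrt(2.7339651e+21 / 3.986e14)
T = 16455.3720 s = 274.2562 min

274.2562 minutes


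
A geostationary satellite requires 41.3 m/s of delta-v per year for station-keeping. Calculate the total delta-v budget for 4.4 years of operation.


dV = rate * years = 41.3 * 4.4
dV = 181.7200 m/s

181.7200 m/s


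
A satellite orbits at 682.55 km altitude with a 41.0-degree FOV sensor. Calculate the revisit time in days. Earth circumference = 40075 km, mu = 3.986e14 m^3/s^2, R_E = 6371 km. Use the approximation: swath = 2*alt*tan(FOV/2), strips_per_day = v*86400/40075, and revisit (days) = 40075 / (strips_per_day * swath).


swath = 2*682.55*tan(0.3577925) = 510.3900 km
v = sqrt(mu/r) = 7517.3500 m/s = 7.5174 km/s
strips/day = v*86400/40075 = 7.5174*86400/40075 = 16.2071
coverage/day = strips * swath = 16.2071 * 510.3900 = 8271.9351 km
revisit = 40075 / 8271.9351 = 4.8447 days

4.8447 days


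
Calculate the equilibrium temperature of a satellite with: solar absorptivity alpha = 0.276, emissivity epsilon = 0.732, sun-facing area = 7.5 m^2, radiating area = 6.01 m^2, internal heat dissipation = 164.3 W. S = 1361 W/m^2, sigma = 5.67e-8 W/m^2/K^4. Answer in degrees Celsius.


Numerator = alpha*S*A_sun + Q_int = 0.276*1361*7.5 + 164.3 = 2981.5700 W
Denominator = eps*sigma*A_rad = 0.732*5.67e-8*6.01 = 2.4944144e-07 W/K^4
T^4 = 1.1952986e+10 K^4
T = 330.6504 K = 57.5004 C

57.5004 degrees Celsius


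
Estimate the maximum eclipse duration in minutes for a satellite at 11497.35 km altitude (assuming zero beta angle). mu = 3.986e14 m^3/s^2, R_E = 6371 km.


r = 17868.3500 km
T = 396.1746 min
Eclipse fraction = arcsin(R_E/r)/pi = arcsin(6371.0000/17868.3500)/pi
= arcsin(0.3565522)/pi = 0.1160478
Eclipse duration = 0.1160478 * 396.1746 = 45.9752 min

45.9752 minutes


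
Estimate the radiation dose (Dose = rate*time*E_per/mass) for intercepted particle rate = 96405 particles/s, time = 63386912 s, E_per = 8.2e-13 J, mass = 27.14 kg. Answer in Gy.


Total energy deposited = rate * time * E_per
  = 96405 * 63386912 * 8.2e-13 = 5.0109 J
Dose = E_total / mass = 5.0109 / 27.14
Dose = 0.1846304 Gy

0.1846 Gy


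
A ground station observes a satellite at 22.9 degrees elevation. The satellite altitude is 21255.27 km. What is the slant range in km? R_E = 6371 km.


h = 21255.27 km, el = 22.9 deg
d = -R_E*sin(el) + sqrt((R_E*sin(el))^2 + 2*R_E*h + h^2)
d = -6371.0000*sin(0.3996804) + sqrt((6371.0000*0.389124)^2 + 2*6371.0000*21255.27 + 21255.27^2)
d = 24516.5786 km

24516.5786 km


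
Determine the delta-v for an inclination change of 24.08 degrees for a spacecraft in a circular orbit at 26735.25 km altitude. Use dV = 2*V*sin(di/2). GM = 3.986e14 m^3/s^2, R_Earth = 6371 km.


r = 33106.2500 km = 3.310625e+07 m
V = sqrt(mu/r) = 3469.8736 m/s
di = 24.08 deg = 0.4202753 rad
dV = 2*V*sin(di/2) = 2*3469.8736*sin(0.2101376)
dV = 1447.5932 m/s = 1.4476 km/s

1.4476 km/s


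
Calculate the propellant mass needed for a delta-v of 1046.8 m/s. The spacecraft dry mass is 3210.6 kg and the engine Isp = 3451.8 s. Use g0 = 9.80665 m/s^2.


ve = Isp * g0 = 3451.8 * 9.80665 = 33850.594470 m/s
mass ratio = exp(dv/ve) = exp(1046.8/33850.594470) = 1.03140724
m_prop = m_dry * (mr - 1) = 3210.6 * (1.03140724 - 1)
m_prop = 100.8361 kg

100.8361 kg


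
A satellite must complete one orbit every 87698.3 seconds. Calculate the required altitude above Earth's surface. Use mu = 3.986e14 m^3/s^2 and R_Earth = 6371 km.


T = 87698.3 s
r = (mu*T^2/(4*pi^2))^(1/3) = (3.986e14 * 87698.3^2 / (4*pi^2))^(1/3)
r = 4.2663188e+07 m = 42663.1878 km
alt = r - R_E = 42663.1878 - 6371 = 36292.1878 km

36292.1878 km


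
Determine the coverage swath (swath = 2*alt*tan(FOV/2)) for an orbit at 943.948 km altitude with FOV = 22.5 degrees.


FOV = 22.5 deg = 0.3926991 rad
swath = 2 * alt * tan(FOV/2) = 2 * 943.948 * tan(0.1963495)
swath = 2 * 943.948 * 0.1989124
swath = 375.5259 km

375.5259 km


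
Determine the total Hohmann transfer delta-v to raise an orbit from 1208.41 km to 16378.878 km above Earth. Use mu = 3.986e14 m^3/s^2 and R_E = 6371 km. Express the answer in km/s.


r1 = 7579.4100 km = 7.57941e+06 m
r2 = 22749.8780 km = 2.2749878e+07 m
dv1 = sqrt(mu/r1)*(sqrt(2*r2/(r1+r2)) - 1) = 1630.3926 m/s
dv2 = sqrt(mu/r2)*(1 - sqrt(2*r1/(r1+r2))) = 1226.5626 m/s
total dv = |dv1| + |dv2| = 1630.3926 + 1226.5626 = 2856.9552 m/s = 2.8570 km/s

2.8570 km/s


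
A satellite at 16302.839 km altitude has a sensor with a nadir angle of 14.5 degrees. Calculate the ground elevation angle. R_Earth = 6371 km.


r = R_E + alt = 22673.8390 km
Law of sines in the satellite / Earth-center / ground-point triangle:
  sin(nadir)/R_E = sin(90 + el)/r  =>  cos(el) = (r/R_E)*sin(nadir)
cos(el) = (22673.8390 / 6371.0000) * sin(14.5 deg) = 0.8910808
el = arccos(0.8910808) = 26.9906 deg
(Earth-central angle = 90 - nadir - el = 48.5094 deg)

26.9906 degrees


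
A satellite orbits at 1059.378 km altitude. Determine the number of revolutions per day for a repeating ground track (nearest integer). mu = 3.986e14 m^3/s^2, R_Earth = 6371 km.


r = 7.430378e+06 m
T = 2*pi*sqrt(r^3/mu) = 6374.2278 s = 106.2371 min
revs/day = 1440 / 106.2371 = 13.5546
Rounded: 14 revolutions per day

14 revolutions per day


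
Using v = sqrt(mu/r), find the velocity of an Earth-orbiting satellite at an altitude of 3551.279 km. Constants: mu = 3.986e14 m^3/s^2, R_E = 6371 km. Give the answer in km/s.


r = R_E + alt = 6371.0 + 3551.279 = 9922.2790 km = 9.922279e+06 m
v = sqrt(mu/r) = sqrt(3.986e14 / 9.922279e+06) = 6338.1561 m/s = 6.3382 km/s

6.3382 km/s


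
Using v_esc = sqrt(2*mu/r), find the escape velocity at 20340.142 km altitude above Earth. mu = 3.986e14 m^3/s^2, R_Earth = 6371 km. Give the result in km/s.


r = 6371.0 + 20340.142 = 26711.1420 km = 2.6711142e+07 m
v_esc = sqrt(2*mu/r) = sqrt(2*3.986e14 / 2.6711142e+07)
v_esc = 5463.0782 m/s = 5.4631 km/s

5.4631 km/s


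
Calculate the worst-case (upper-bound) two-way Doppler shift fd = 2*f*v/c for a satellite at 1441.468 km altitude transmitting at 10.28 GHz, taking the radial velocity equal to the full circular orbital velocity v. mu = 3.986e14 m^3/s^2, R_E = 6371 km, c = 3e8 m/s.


r = 7.812468e+06 m
v = sqrt(mu/r) = 7142.8992 m/s (worst-case radial velocity)
f = 10.28 GHz = 1.028e+10 Hz
fd = 2*f*v/c = 2*1.028e+10*7142.8992/3.0e+08
fd = 489526.6918 Hz

489526.6918 Hz


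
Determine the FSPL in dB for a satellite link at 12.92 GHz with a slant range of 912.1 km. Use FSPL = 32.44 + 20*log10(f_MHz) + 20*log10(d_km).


f = 12.92 GHz = 12920.0000 MHz
d = 912.1 km
FSPL = 32.44 + 20*log10(12920.0000) + 20*log10(912.1)
FSPL = 32.44 + 82.2253 + 59.2008
FSPL = 173.8661 dB

173.8661 dB


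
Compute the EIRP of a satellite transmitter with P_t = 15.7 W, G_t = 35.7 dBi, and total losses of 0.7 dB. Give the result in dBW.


Pt = 15.7 W = 11.9590 dBW
EIRP = Pt_dBW + Gt - losses = 11.9590 + 35.7 - 0.7 = 46.9590 dBW

46.9590 dBW


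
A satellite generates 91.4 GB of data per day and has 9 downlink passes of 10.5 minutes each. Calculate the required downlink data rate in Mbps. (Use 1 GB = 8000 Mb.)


total contact time = 9 * 10.5 * 60 = 5670.0000 s
data = 91.4 GB = 731200.0000 Mb
rate = 731200.0000 / 5670.0000 = 128.9594 Mbps

128.9594 Mbps


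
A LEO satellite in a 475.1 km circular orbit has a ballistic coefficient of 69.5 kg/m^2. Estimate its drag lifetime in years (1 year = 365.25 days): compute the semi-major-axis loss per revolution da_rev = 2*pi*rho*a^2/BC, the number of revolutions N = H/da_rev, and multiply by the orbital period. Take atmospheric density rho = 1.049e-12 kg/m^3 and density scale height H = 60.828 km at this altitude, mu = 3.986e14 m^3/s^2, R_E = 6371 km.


a = R_E + alt = 6846.1000 km = 6.8461e+06 m
da_rev = 2*pi*rho*a^2/BC = 2*pi*1.049e-12*(6.8461e+06)^2/69.5 = 4.444849 m per revolution
N = H/da_rev = 60828.0000 m / 4.444849 m = 13685.0538 revolutions
P = 2*pi*sqrt(a^3/mu) = 5637.3640 s
lifetime = N*P = 13685.0538 * 5637.3640 = 7.714763e+07 s = 892.9124 days
years = 892.9124 / 365.25 = 2.4447 years

2.4447 years


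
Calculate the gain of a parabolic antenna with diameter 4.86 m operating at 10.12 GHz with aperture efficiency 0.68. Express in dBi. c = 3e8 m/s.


lambda = c/f = 3e8 / 1.012e+10 = 0.02964427 m
G = eta*(pi*D/lambda)^2 = 0.68*(pi*4.86/0.02964427)^2
G = 180384.7057 (linear)
G = 10*log10(180384.7057) = 52.5620 dBi

52.5620 dBi


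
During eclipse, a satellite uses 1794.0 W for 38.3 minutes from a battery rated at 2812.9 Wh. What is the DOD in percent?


E_used = P * t / 60 = 1794.0 * 38.3 / 60 = 1145.1700 Wh
DOD = E_used / E_total * 100 = 1145.1700 / 2812.9 * 100
DOD = 40.7114 %

40.7114 %


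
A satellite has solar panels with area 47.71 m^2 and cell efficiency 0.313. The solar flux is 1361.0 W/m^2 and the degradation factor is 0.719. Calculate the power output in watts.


P = area * eta * S * degradation
P = 47.71 * 0.313 * 1361.0 * 0.719
P = 14613.0466 W

14613.0466 W


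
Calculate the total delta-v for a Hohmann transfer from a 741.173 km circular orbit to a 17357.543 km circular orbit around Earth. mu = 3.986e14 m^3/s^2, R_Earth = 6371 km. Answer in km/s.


r1 = 7112.1730 km = 7.112173e+06 m
r2 = 23728.5430 km = 2.3728543e+07 m
dv1 = sqrt(mu/r1)*(sqrt(2*r2/(r1+r2)) - 1) = 1800.2753 m/s
dv2 = sqrt(mu/r2)*(1 - sqrt(2*r1/(r1+r2))) = 1315.1040 m/s
total dv = |dv1| + |dv2| = 1800.2753 + 1315.1040 = 3115.3793 m/s = 3.1154 km/s

3.1154 km/s


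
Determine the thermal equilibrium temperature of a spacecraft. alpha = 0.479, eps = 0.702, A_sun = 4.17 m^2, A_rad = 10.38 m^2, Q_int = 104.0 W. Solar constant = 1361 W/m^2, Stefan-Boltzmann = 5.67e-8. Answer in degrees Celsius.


Numerator = alpha*S*A_sun + Q_int = 0.479*1361*4.17 + 104.0 = 2822.5022 W
Denominator = eps*sigma*A_rad = 0.702*5.67e-8*10.38 = 4.1315929e-07 W/K^4
T^4 = 6.831511e+09 K^4
T = 287.4943 K = 14.3443 C

14.3443 degrees Celsius


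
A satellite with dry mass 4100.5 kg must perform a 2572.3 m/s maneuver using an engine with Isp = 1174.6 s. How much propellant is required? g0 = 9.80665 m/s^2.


ve = Isp * g0 = 1174.6 * 9.80665 = 11518.891090 m/s
mass ratio = exp(dv/ve) = exp(2572.3/11518.891090) = 1.25020986
m_prop = m_dry * (mr - 1) = 4100.5 * (1.25020986 - 1)
m_prop = 1025.9855 kg

1025.9855 kg


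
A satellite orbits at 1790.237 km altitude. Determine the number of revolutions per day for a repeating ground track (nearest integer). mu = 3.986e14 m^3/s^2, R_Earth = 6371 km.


r = 8.161237e+06 m
T = 2*pi*sqrt(r^3/mu) = 7337.4509 s = 122.2908 min
revs/day = 1440 / 122.2908 = 11.7752
Rounded: 12 revolutions per day

12 revolutions per day
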